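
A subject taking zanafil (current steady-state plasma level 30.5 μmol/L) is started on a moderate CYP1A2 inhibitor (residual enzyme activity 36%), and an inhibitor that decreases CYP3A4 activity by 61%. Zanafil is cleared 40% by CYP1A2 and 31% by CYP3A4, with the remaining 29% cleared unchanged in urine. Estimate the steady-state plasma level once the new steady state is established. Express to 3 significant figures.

55.0 μmol/L

The CYP1A2 pathway (40% of clearance) is reduced to 0.36× activity: 0.4 × 0.36 = 0.144.
The CYP3A4 pathway (31% of clearance) is reduced to 0.39× activity: 0.31 × 0.39 = 0.1209.
The remaining 29% of clearance is unaffected.
CL_new/CL_old = 0.144 + 0.1209 + 0.29 = 0.5549.
Dividing the baseline by the relative clearance: 30.5 / 0.5549 = 55.0 μmol/L.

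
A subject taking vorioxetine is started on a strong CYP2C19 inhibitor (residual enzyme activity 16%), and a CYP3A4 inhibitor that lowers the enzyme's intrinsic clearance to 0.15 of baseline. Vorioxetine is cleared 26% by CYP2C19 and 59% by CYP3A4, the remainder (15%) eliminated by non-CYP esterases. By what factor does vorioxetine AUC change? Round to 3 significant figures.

3.57

CYP2C19: 0.26 × 0.16 = 0.0416
CYP3A4: 0.59 × 0.15 = 0.0885
Other: 0.15 (unchanged)
New clearance relative to baseline: 0.0416 + 0.0885 + 0.15 = 0.2801.
Net AUC ratio = 1 / 0.2801 = 3.57.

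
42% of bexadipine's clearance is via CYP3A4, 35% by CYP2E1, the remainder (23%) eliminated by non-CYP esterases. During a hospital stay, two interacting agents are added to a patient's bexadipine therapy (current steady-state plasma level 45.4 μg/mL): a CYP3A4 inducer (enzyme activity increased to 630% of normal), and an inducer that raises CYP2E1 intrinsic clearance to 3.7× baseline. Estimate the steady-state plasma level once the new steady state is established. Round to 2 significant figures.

11 μg/mL

The CYP3A4 pathway (42% of clearance) increases to 6.3× activity: 0.42 × 6.3 = 2.646.
The CYP2E1 pathway (35% of clearance) increases to 3.7× activity: 0.35 × 3.7 = 1.295.
The remaining 23% of clearance is unaffected.
Relative clearance = 2.646 + 1.295 + 0.23 = 4.171.
Steady-state plasma level ∝ 1/CL: new value = 45.4 / 4.171 = 11 μg/mL.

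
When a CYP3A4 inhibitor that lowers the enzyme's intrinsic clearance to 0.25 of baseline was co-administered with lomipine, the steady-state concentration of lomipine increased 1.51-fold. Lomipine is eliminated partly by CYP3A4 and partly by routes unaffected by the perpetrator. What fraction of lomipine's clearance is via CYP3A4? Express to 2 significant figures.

CL'/CL = 1 / 1.51 = 0.6623
0.25·fm + (1 − fm) = 0.6623
fm = (0.6623 − 1) / (0.25 − 1) = 0.45

0.45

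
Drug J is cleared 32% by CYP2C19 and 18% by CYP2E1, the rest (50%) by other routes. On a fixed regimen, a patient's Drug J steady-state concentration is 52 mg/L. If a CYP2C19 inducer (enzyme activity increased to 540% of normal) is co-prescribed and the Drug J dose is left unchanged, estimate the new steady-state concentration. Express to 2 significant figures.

CYP2C19: 0.32 × 5.4 = 1.728
CYP2E1: 0.18 (unchanged)
Other: 0.5 (unchanged)
New clearance relative to baseline: 1.728 + 0.18 + 0.5 = 2.408.
New steady-state concentration = baseline ÷ relative clearance = 52 / 2.408 = 22 mg/L.

22 mg/L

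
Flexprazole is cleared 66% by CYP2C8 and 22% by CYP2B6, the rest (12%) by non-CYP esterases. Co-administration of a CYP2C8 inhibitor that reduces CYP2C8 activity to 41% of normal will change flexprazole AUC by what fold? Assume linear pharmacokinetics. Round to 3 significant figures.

The CYP2C8 pathway (66% of clearance) drops to 0.41× activity: 0.66 × 0.41 = 0.2706.
CYP2B6 (22%) and the residual 12% are unaffected.
CL_new/CL_old = 0.2706 + 0.22 + 0.12 = 0.6106.
AUC ratio = CL_old/CL_new = 1 / 0.6106 = 1.64.

1.64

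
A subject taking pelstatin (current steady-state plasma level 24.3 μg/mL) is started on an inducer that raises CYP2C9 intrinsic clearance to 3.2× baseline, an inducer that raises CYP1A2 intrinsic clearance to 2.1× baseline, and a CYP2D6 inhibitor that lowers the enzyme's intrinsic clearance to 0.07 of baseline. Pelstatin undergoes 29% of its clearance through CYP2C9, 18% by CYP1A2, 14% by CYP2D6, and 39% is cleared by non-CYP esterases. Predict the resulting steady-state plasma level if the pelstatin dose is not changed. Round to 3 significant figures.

The CYP2C9 pathway (29% of clearance) is boosted to 3.2× activity: 0.29 × 3.2 = 0.928.
The CYP1A2 pathway (18% of clearance) rises to 2.1× activity: 0.18 × 2.1 = 0.378.
The CYP2D6 pathway (14% of clearance) drops to 0.07× activity: 0.14 × 0.07 = 0.0098.
Non-CYP routes (39%) are unchanged.
New clearance relative to baseline: 0.928 + 0.378 + 0.0098 + 0.39 = 1.7058.
Dividing the baseline by the relative clearance: 24.3 / 1.7058 = 14.2 μg/mL.

14.2 μg/mL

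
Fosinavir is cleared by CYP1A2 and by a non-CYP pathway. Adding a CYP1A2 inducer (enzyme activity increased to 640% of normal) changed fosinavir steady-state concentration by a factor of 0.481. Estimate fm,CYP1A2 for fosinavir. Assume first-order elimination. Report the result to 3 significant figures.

Let fm be the CYP1A2 fraction. New clearance relative to baseline = fm × 6.4 + (1 − fm).
Steady-state concentration ratio = 1 / (new CL fraction), so new CL fraction = 1 / 0.481 = 2.079.
fm × 6.4 + 1 − fm = 2.079  ⇒  fm × (6.4 − 1) = 1.079  ⇒  fm = 0.200.

0.200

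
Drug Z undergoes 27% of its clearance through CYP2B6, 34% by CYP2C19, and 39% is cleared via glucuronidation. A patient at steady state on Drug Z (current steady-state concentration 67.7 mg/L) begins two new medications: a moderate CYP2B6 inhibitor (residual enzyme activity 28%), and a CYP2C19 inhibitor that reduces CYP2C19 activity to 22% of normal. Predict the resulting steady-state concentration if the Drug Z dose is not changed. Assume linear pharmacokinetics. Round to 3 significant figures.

125 mg/L

CYP2B6: 0.27 × 0.28 = 0.0756
CYP2C19: 0.34 × 0.22 = 0.0748
Other: 0.39 (unchanged)
New clearance relative to baseline: 0.0756 + 0.0748 + 0.39 = 0.5404.
New steady-state concentration = 67.7 / 0.5404 = 125 mg/L (concentration scales inversely with clearance).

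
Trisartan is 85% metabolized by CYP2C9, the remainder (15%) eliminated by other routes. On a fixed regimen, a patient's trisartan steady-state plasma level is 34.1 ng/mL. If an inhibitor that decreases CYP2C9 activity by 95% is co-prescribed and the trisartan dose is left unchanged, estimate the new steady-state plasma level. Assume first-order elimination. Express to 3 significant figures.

The CYP2C9 pathway (85% of clearance) drops to 0.05× activity: 0.85 × 0.05 = 0.0425.
The remaining 15% of clearance is unaffected.
New clearance relative to baseline: 0.0425 + 0.15 = 0.1925.
New steady-state plasma level = baseline ÷ relative clearance = 34.1 / 0.1925 = 177 ng/mL.

177 ng/mL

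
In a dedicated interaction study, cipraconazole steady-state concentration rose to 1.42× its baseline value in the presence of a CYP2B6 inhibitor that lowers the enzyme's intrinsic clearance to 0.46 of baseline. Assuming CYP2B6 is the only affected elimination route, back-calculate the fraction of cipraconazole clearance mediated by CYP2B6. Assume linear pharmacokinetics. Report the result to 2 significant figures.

Call the CYP2B6 fraction fm. After the interaction, CL_new/CL_old = fm × 0.46 + (1 − fm).
Steady-state concentration ratio = 1 / (new CL fraction), so new CL fraction = 1 / 1.42 = 0.7042.
fm × 0.46 + 1 − fm = 0.7042  ⇒  fm × (0.46 − 1) = −0.2958  ⇒  fm = 0.55.

0.55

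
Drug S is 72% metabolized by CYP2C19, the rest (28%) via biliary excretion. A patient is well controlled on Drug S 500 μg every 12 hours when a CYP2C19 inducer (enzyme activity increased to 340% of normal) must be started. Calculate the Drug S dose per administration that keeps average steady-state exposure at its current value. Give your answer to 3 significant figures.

1.36 × 10³ μg

The CYP2C19 pathway (72% of clearance) rises to 3.4× activity: 0.72 × 3.4 = 2.448.
The remaining 28% of clearance is unaffected.
New clearance relative to baseline: 2.448 + 0.28 = 2.728.
Exposure is unchanged when dose changes in proportion to clearance. New dose = 500 μg × 2.728 = 1.36 × 10³ μg.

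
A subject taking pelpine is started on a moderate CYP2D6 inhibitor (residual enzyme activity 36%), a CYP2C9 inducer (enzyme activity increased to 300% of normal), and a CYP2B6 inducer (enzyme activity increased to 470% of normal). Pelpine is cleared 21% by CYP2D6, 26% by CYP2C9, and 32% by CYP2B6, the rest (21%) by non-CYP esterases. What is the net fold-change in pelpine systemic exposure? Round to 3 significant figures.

CYP2D6: 0.21 × 0.36 = 0.0756
CYP2C9: 0.26 × 3 = 0.78
CYP2B6: 0.32 × 4.7 = 1.504
Other: 0.21 (unchanged)
New clearance relative to baseline: 0.0756 + 0.78 + 1.504 + 0.21 = 2.5696.
Systemic exposure ∝ 1/CL: fold-change = 1 / 2.5696 = 0.389.

0.389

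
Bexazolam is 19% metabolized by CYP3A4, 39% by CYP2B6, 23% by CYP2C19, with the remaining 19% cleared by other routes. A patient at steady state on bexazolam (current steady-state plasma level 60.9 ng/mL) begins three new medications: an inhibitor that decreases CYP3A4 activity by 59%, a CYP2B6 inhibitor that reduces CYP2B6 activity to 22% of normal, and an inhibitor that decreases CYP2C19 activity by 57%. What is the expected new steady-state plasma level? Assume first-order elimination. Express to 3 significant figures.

135 ng/mL

CYP3A4: 0.19 × 0.41 = 0.0779
CYP2B6: 0.39 × 0.22 = 0.0858
CYP2C19: 0.23 × 0.43 = 0.0989
Other: 0.19 (unchanged)
Relative clearance = 0.0779 + 0.0858 + 0.0989 + 0.19 = 0.4526.
Steady-state plasma level ∝ 1/CL: new value = 60.9 / 0.4526 = 135 ng/mL.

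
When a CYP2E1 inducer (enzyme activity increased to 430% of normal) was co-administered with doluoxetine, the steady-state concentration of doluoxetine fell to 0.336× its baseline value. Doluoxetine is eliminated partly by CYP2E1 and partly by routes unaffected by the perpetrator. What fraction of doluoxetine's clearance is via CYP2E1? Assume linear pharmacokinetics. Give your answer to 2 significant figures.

0.60

Write x for the fraction cleared via CYP2E1. The observed steady-state concentration change means clearance rose to 1/0.336 = 2.976 of baseline.
Setting x·4.3 + (1 − x) = 2.976 and solving: x = (2.976 − 1)/(4.3 − 1) = 0.60.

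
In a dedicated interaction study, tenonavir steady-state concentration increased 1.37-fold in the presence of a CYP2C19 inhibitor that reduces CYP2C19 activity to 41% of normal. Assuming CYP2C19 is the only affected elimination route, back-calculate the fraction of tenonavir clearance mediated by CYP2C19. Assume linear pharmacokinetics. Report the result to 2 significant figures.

Let x = fm,CYP2C19. Because steady-state concentration ∝ 1/CL, relative clearance fell to 1/1.37 = 0.7299.
Only the CYP2C19 route changed, so 0.7299 = x·0.41 + (1 − x), giving x = 0.46.

0.46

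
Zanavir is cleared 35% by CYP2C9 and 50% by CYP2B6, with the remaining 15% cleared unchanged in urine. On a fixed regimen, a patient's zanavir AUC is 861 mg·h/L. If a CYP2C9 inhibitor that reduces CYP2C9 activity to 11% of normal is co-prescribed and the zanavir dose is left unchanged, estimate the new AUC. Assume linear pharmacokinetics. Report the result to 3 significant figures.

The CYP2C9 pathway (35% of clearance) falls to 0.11× activity: 0.35 × 0.11 = 0.0385.
CYP2B6 (50%) and the residual 15% are unaffected.
CL_new/CL_old = 0.0385 + 0.5 + 0.15 = 0.6885.
New AUC = baseline ÷ relative clearance = 861 / 0.6885 = 1.25 × 10³ mg·h/L.

1.25 × 10³ mg·h/L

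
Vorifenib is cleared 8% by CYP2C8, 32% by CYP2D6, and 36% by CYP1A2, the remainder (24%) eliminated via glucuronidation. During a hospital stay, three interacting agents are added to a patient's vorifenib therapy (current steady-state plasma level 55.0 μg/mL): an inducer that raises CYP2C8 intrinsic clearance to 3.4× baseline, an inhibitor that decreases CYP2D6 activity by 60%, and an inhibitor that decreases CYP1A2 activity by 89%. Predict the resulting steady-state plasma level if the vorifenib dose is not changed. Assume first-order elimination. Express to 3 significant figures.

The CYP2C8 pathway (8% of clearance) rises to 3.4× activity: 0.08 × 3.4 = 0.272.
The CYP2D6 pathway (32% of clearance) drops to 0.4× activity: 0.32 × 0.4 = 0.128.
The CYP1A2 pathway (36% of clearance) falls to 0.11× activity: 0.36 × 0.11 = 0.0396.
Non-CYP routes (24%) are unchanged.
CL_new/CL_old = 0.272 + 0.128 + 0.0396 + 0.24 = 0.6796.
New steady-state plasma level = 55.0 / 0.6796 = 80.9 μg/mL (concentration scales inversely with clearance).

80.9 μg/mL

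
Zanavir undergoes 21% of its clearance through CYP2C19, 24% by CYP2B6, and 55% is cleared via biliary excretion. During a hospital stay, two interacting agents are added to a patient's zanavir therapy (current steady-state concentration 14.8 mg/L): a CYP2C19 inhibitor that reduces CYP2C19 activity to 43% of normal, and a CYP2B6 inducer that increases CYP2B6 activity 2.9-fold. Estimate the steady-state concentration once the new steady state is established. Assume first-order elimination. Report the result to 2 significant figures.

CYP2C19: 0.21 × 0.43 = 0.0903
CYP2B6: 0.24 × 2.9 = 0.696
Other: 0.55 (unchanged)
New clearance relative to baseline: 0.0903 + 0.696 + 0.55 = 1.3363.
Dividing the baseline by the relative clearance: 14.8 / 1.3363 = 11 mg/L.

11 mg/L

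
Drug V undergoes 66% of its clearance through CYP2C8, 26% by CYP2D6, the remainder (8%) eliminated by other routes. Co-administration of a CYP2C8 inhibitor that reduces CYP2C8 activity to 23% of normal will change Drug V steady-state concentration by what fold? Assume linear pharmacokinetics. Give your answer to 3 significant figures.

CYP2C8: 0.66 × 0.23 = 0.1518
CYP2D6: 0.26 (unchanged)
Other: 0.08 (unchanged)
CL_new/CL_old = 0.1518 + 0.26 + 0.08 = 0.4918.
Steady-state concentration is inversely proportional to clearance, so the fold-change is 1 / 0.4918 = 2.03.

2.03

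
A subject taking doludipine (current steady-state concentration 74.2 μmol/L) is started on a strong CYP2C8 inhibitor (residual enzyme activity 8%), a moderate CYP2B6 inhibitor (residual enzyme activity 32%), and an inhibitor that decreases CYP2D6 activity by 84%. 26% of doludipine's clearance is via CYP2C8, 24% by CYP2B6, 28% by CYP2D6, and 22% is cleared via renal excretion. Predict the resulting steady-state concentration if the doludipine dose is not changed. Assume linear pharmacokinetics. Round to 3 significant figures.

205 μmol/L

The CYP2C8 pathway (26% of clearance) falls to 0.08× activity: 0.26 × 0.08 = 0.0208.
The CYP2B6 pathway (24% of clearance) is reduced to 0.32× activity: 0.24 × 0.32 = 0.0768.
The CYP2D6 pathway (28% of clearance) drops to 0.16× activity: 0.28 × 0.16 = 0.0448.
The remaining 22% of clearance is unaffected.
Relative clearance = 0.0208 + 0.0768 + 0.0448 + 0.22 = 0.3624.
New steady-state concentration = 74.2 / 0.3624 = 205 μmol/L (concentration scales inversely with clearance).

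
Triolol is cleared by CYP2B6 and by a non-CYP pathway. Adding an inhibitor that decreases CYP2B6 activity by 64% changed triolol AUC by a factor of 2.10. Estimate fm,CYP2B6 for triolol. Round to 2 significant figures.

CL'/CL = 1 / 2.10 = 0.4762
0.36·fm + (1 − fm) = 0.4762
fm = (0.4762 − 1) / (0.36 − 1) = 0.82

0.82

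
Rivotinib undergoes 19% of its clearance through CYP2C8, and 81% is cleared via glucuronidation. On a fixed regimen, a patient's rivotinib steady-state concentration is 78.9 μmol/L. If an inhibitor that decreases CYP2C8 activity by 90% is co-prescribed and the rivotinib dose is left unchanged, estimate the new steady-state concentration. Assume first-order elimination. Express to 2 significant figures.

95 μmol/L

The CYP2C8 pathway (19% of clearance) is reduced to 0.1× activity: 0.19 × 0.1 = 0.019.
The remaining 81% of clearance is unaffected.
New clearance relative to baseline: 0.019 + 0.81 = 0.829.
With dosing unchanged, steady-state concentration scales as 1/CL: 78.9 / 0.829 = 95 μmol/L.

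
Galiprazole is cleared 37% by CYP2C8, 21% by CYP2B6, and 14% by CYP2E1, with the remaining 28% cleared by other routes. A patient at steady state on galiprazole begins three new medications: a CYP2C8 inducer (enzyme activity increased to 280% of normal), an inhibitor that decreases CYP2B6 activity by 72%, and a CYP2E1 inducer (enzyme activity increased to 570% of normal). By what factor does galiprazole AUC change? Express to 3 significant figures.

The CYP2C8 pathway (37% of clearance) rises to 2.8× activity: 0.37 × 2.8 = 1.036.
The CYP2B6 pathway (21% of clearance) is reduced to 0.28× activity: 0.21 × 0.28 = 0.0588.
The CYP2E1 pathway (14% of clearance) rises to 5.7× activity: 0.14 × 5.7 = 0.798.
The remaining 28% of clearance is unaffected.
Relative clearance = 1.036 + 0.0588 + 0.798 + 0.28 = 2.1728.
Because AUC varies inversely with clearance, the combined effect is 1 / 2.1728 = 0.460.

0.460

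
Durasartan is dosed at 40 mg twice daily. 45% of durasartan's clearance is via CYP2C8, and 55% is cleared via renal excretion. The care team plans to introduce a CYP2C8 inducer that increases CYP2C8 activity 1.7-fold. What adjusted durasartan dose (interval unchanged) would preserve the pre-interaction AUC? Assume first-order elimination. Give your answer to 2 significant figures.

53 mg

The CYP2C8 pathway (45% of clearance) is boosted to 1.7× activity: 0.45 × 1.7 = 0.765.
Non-CYP routes (55%) are unchanged.
CL_new/CL_old = 0.765 + 0.55 = 1.315.
To maintain the same steady-state level, dose must scale with clearance: new dose = 40 × 1.315 = 53 mg.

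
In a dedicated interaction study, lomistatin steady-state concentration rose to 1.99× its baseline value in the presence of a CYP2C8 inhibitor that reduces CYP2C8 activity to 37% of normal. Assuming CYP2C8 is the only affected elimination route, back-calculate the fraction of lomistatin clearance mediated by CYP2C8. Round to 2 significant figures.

0.79

CL'/CL = 1 / 1.99 = 0.5025
0.37·fm + (1 − fm) = 0.5025
fm = (0.5025 − 1) / (0.37 − 1) = 0.79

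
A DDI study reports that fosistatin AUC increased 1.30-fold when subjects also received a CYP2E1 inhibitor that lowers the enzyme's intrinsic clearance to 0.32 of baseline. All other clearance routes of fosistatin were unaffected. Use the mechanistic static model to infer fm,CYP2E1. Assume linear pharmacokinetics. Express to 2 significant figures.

Call the CYP2E1 fraction fm. After the interaction, CL_new/CL_old = fm × 0.32 + (1 − fm).
AUC ratio = 1 / (new CL fraction), so new CL fraction = 1 / 1.30 = 0.7692.
fm × 0.32 + 1 − fm = 0.7692  ⇒  fm × (0.32 − 1) = −0.2308  ⇒  fm = 0.34.

0.34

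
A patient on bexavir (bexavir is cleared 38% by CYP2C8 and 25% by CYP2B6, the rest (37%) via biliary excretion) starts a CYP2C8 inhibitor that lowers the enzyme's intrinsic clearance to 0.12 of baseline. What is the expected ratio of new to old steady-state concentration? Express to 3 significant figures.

CYP2C8: 0.38 × 0.12 = 0.0456
CYP2B6: 0.25 (unchanged)
Other: 0.37 (unchanged)
New clearance relative to baseline: 0.0456 + 0.25 + 0.37 = 0.6656.
Since steady-state concentration ∝ 1/CL, the ratio is 1 / 0.6656 = 1.50.

1.50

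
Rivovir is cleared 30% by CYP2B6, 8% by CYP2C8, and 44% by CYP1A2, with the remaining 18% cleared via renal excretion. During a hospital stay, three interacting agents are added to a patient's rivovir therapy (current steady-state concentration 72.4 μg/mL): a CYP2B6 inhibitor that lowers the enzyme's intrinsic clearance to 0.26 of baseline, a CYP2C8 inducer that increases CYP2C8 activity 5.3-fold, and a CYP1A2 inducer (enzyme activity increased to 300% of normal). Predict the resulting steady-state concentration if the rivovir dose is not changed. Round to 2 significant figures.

36 μg/mL

CYP2B6: 0.3 × 0.26 = 0.078
CYP2C8: 0.08 × 5.3 = 0.424
CYP1A2: 0.44 × 3 = 1.32
Other: 0.18 (unchanged)
Relative clearance = 0.078 + 0.424 + 1.32 + 0.18 = 2.002.
Steady-state concentration ∝ 1/CL: new value = 72.4 / 2.002 = 36 μg/mL.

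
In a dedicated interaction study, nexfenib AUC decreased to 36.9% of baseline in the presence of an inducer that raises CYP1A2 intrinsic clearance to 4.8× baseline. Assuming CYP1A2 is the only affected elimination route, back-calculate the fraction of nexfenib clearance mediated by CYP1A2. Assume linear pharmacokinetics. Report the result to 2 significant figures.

0.45

Call the CYP1A2 fraction fm. After the interaction, CL_new/CL_old = fm × 4.8 + (1 − fm).
AUC ratio = 1 / (new CL fraction), so new CL fraction = 1 / 0.369 = 2.71.
fm × 4.8 + 1 − fm = 2.71  ⇒  fm × (4.8 − 1) = 1.71  ⇒  fm = 0.45.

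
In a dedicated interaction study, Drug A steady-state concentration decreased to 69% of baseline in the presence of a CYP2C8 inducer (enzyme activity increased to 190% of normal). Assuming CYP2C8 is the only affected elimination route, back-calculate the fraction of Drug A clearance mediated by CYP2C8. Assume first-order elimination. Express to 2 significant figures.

Call the CYP2C8 fraction fm. After the interaction, CL_new/CL_old = fm × 1.9 + (1 − fm).
Steady-state concentration ratio = 1 / (new CL fraction), so new CL fraction = 1 / 0.690 = 1.449.
fm × 1.9 + 1 − fm = 1.449  ⇒  fm × (1.9 − 1) = 0.4493  ⇒  fm = 0.50.

0.50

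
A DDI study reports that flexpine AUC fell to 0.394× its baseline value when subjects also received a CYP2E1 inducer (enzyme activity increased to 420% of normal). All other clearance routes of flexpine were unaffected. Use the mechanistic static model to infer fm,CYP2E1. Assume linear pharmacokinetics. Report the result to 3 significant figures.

0.481

Call the CYP2E1 fraction fm. After the interaction, CL_new/CL_old = fm × 4.2 + (1 − fm).
AUC ratio = 1 / (new CL fraction), so new CL fraction = 1 / 0.394 = 2.538.
fm × 4.2 + 1 − fm = 2.538  ⇒  fm × (4.2 − 1) = 1.538  ⇒  fm = 0.481.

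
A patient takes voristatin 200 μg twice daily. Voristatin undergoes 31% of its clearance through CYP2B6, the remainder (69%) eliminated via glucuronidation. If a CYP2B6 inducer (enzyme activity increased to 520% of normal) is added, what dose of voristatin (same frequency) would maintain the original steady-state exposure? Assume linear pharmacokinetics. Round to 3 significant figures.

460 μg

CYP2B6: 0.31 × 5.2 = 1.612
Other: 0.69 (unchanged)
New clearance relative to baseline: 1.612 + 0.69 = 2.302.
To maintain the same steady-state level, dose must scale with clearance: new dose = 200 × 2.302 = 460 μg.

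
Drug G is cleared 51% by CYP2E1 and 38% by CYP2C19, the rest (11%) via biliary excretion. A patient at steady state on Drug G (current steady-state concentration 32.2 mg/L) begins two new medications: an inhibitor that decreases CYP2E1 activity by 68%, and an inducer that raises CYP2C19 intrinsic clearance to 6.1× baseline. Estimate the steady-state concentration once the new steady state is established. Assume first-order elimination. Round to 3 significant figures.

The CYP2E1 pathway (51% of clearance) is reduced to 0.32× activity: 0.51 × 0.32 = 0.1632.
The CYP2C19 pathway (38% of clearance) increases to 6.1× activity: 0.38 × 6.1 = 2.318.
Non-CYP routes (11%) are unchanged.
CL_new/CL_old = 0.1632 + 2.318 + 0.11 = 2.5912.
Dividing the baseline by the relative clearance: 32.2 / 2.5912 = 12.4 mg/L.

12.4 mg/L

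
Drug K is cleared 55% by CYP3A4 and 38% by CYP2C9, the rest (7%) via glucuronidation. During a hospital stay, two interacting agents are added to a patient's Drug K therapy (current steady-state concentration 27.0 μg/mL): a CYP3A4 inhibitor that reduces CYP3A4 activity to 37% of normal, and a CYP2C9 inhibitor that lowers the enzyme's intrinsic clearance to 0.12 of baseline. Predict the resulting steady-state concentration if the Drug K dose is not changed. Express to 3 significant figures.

84.6 μg/mL

The CYP3A4 pathway (55% of clearance) falls to 0.37× activity: 0.55 × 0.37 = 0.2035.
The CYP2C9 pathway (38% of clearance) is reduced to 0.12× activity: 0.38 × 0.12 = 0.0456.
The remaining 7% of clearance is unaffected.
CL_new/CL_old = 0.2035 + 0.0456 + 0.07 = 0.3191.
Dividing the baseline by the relative clearance: 27.0 / 0.3191 = 84.6 μg/mL.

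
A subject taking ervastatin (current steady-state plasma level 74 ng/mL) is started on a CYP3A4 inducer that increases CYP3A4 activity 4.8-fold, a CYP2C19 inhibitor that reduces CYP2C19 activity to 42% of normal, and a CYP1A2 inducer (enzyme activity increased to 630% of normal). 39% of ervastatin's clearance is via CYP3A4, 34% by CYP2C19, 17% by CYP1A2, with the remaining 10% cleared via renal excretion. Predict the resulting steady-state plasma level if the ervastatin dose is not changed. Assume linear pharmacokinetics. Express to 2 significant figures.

23 ng/mL

The CYP3A4 pathway (39% of clearance) rises to 4.8× activity: 0.39 × 4.8 = 1.872.
The CYP2C19 pathway (34% of clearance) is reduced to 0.42× activity: 0.34 × 0.42 = 0.1428.
The CYP1A2 pathway (17% of clearance) rises to 6.3× activity: 0.17 × 6.3 = 1.071.
The remaining 10% of clearance is unaffected.
CL_new/CL_old = 1.872 + 0.1428 + 1.071 + 0.1 = 3.1858.
Dividing the baseline by the relative clearance: 74 / 3.1858 = 23 ng/mL.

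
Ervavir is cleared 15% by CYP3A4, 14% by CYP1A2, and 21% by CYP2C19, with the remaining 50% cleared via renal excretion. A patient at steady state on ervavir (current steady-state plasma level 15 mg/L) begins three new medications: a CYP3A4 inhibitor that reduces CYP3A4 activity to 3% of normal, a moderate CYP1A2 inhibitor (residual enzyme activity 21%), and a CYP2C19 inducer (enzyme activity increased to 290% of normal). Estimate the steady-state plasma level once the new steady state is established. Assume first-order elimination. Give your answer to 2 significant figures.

The CYP3A4 pathway (15% of clearance) is reduced to 0.03× activity: 0.15 × 0.03 = 0.0045.
The CYP1A2 pathway (14% of clearance) is reduced to 0.21× activity: 0.14 × 0.21 = 0.0294.
The CYP2C19 pathway (21% of clearance) rises to 2.9× activity: 0.21 × 2.9 = 0.609.
The remaining 50% of clearance is unaffected.
CL_new/CL_old = 0.0045 + 0.0294 + 0.609 + 0.5 = 1.1429.
New steady-state plasma level = 15 / 1.1429 = 13 mg/L (concentration scales inversely with clearance).

13 mg/L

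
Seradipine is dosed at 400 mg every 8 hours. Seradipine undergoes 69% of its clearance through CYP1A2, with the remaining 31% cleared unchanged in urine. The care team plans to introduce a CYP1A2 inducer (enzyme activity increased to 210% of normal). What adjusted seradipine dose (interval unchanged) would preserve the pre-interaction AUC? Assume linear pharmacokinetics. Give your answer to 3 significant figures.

The CYP1A2 pathway (69% of clearance) rises to 2.1× activity: 0.69 × 2.1 = 1.449.
Non-CYP routes (31%) are unchanged.
Relative clearance = 1.449 + 0.31 = 1.759.
Css,avg = (dose rate)/CL, so holding Css fixed requires dose ∝ CL: 400 × 1.759 = 704 mg.

704 mg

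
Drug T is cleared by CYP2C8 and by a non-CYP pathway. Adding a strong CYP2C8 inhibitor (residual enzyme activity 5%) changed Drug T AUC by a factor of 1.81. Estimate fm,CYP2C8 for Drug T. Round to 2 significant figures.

Let fm be the CYP2C8 fraction. New clearance relative to baseline = fm × 0.05 + (1 − fm).
AUC ratio = 1 / (new CL fraction), so new CL fraction = 1 / 1.81 = 0.5525.
fm × 0.05 + 1 − fm = 0.5525  ⇒  fm × (0.05 − 1) = −0.4475  ⇒  fm = 0.47.

0.47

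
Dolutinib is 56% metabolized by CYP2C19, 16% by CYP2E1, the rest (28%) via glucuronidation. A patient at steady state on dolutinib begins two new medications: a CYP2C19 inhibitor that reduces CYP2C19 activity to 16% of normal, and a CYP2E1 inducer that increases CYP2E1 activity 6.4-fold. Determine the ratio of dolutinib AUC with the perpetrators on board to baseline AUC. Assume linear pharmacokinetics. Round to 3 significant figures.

0.718

The CYP2C19 pathway (56% of clearance) drops to 0.16× activity: 0.56 × 0.16 = 0.0896.
The CYP2E1 pathway (16% of clearance) is boosted to 6.4× activity: 0.16 × 6.4 = 1.024.
Non-CYP routes (28%) are unchanged.
CL_new/CL_old = 0.0896 + 1.024 + 0.28 = 1.3936.
Because AUC varies inversely with clearance, the combined effect is 1 / 1.3936 = 0.718.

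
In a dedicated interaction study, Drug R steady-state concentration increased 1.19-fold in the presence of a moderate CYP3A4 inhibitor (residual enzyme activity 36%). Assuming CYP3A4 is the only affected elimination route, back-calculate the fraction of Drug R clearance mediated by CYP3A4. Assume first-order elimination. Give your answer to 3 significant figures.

0.249

Let fm be the CYP3A4 fraction. New clearance relative to baseline = fm × 0.36 + (1 − fm).
Steady-state concentration ratio = 1 / (new CL fraction), so new CL fraction = 1 / 1.19 = 0.8403.
fm × 0.36 + 1 − fm = 0.8403  ⇒  fm × (0.36 − 1) = −0.1597  ⇒  fm = 0.249.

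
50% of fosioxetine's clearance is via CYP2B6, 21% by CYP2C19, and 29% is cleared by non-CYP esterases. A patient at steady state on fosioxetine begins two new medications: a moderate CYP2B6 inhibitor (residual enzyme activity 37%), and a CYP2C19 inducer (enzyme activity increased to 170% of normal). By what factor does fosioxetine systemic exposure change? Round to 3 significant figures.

1.20

The CYP2B6 pathway (50% of clearance) is reduced to 0.37× activity: 0.5 × 0.37 = 0.185.
The CYP2C19 pathway (21% of clearance) rises to 1.7× activity: 0.21 × 1.7 = 0.357.
Non-CYP routes (29%) are unchanged.
New clearance relative to baseline: 0.185 + 0.357 + 0.29 = 0.832.
Net systemic exposure ratio = 1 / 0.832 = 1.20.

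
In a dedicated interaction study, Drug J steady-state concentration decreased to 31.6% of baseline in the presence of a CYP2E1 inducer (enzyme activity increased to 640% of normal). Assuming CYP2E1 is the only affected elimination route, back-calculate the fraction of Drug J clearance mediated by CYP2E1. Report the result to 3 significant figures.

Let x = fm,CYP2E1. Because steady-state concentration ∝ 1/CL, relative clearance rose to 1/0.316 = 3.165.
Setting x·6.4 + (1 − x) = 3.165 and solving: x = (3.165 − 1)/(6.4 − 1) = 0.401.

0.401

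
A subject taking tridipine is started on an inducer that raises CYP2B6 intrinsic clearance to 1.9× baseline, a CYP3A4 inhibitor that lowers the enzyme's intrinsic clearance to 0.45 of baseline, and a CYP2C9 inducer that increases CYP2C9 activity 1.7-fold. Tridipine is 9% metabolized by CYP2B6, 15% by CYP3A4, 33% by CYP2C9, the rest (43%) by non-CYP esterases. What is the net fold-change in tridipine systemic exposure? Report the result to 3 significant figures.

The CYP2B6 pathway (9% of clearance) rises to 1.9× activity: 0.09 × 1.9 = 0.171.
The CYP3A4 pathway (15% of clearance) is reduced to 0.45× activity: 0.15 × 0.45 = 0.0675.
The CYP2C9 pathway (33% of clearance) rises to 1.7× activity: 0.33 × 1.7 = 0.561.
Non-CYP routes (43%) are unchanged.
New clearance relative to baseline: 0.171 + 0.0675 + 0.561 + 0.43 = 1.2295.
Net systemic exposure ratio = 1 / 1.2295 = 0.813.

0.813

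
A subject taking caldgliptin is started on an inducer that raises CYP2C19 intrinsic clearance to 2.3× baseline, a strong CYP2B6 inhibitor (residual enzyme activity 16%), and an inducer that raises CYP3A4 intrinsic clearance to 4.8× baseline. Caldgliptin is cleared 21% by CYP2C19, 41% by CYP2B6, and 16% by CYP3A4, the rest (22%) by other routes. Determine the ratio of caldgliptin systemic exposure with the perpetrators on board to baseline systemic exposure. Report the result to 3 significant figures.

The CYP2C19 pathway (21% of clearance) rises to 2.3× activity: 0.21 × 2.3 = 0.483.
The CYP2B6 pathway (41% of clearance) drops to 0.16× activity: 0.41 × 0.16 = 0.0656.
The CYP3A4 pathway (16% of clearance) rises to 4.8× activity: 0.16 × 4.8 = 0.768.
Non-CYP routes (22%) are unchanged.
New clearance relative to baseline: 0.483 + 0.0656 + 0.768 + 0.22 = 1.5366.
Systemic exposure ∝ 1/CL: fold-change = 1 / 1.5366 = 0.651.

0.651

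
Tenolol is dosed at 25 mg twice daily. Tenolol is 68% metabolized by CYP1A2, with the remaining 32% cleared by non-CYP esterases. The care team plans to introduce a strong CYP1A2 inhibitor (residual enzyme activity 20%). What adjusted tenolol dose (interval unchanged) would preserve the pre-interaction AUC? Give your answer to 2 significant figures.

CYP1A2: 0.68 × 0.2 = 0.136
Other: 0.32 (unchanged)
Relative clearance = 0.136 + 0.32 = 0.456.
Exposure is unchanged when dose changes in proportion to clearance. New dose = 25 mg × 0.456 = 11 mg.

11 mg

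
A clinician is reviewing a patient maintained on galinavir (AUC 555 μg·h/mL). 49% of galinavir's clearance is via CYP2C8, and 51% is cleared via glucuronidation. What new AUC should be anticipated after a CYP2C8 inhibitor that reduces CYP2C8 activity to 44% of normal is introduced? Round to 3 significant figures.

CYP2C8: 0.49 × 0.44 = 0.2156
Other: 0.51 (unchanged)
CL_new/CL_old = 0.2156 + 0.51 = 0.7256.
With dosing unchanged, AUC scales as 1/CL: 555 / 0.7256 = 765 μg·h/mL.

765 μg·h/mL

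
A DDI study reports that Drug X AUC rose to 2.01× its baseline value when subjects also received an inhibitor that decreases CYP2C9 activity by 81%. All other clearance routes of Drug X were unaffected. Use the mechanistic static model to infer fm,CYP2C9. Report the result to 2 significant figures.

0.62

Let x = fm,CYP2C9. Because AUC ∝ 1/CL, relative clearance fell to 1/2.01 = 0.4975.
Only the CYP2C9 route changed, so 0.4975 = x·0.19 + (1 − x), giving x = 0.62.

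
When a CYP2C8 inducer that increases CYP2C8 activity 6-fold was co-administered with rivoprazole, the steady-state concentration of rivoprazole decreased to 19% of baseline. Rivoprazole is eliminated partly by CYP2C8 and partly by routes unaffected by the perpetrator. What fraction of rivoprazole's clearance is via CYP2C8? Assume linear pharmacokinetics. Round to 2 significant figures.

Let x = fm,CYP2C8. Because steady-state concentration ∝ 1/CL, relative clearance rose to 1/0.190 = 5.263.
Only the CYP2C8 route changed, so 5.263 = x·6 + (1 − x), giving x = 0.85.

0.85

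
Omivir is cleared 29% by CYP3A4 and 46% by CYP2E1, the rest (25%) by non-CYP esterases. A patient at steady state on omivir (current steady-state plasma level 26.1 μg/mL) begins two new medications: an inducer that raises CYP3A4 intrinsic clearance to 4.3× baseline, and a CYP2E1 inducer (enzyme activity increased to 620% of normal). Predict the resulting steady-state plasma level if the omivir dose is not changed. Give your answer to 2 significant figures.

The CYP3A4 pathway (29% of clearance) is boosted to 4.3× activity: 0.29 × 4.3 = 1.247.
The CYP2E1 pathway (46% of clearance) increases to 6.2× activity: 0.46 × 6.2 = 2.852.
The remaining 25% of clearance is unaffected.
New clearance relative to baseline: 1.247 + 2.852 + 0.25 = 4.349.
New steady-state plasma level = 26.1 / 4.349 = 6.0 μg/mL (concentration scales inversely with clearance).

6.0 μg/mL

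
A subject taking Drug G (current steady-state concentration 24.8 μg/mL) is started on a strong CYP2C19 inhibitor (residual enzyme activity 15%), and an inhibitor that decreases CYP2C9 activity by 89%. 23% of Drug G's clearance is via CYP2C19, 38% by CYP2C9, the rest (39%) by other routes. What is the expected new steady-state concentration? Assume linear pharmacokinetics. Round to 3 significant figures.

The CYP2C19 pathway (23% of clearance) falls to 0.15× activity: 0.23 × 0.15 = 0.0345.
The CYP2C9 pathway (38% of clearance) falls to 0.11× activity: 0.38 × 0.11 = 0.0418.
The remaining 39% of clearance is unaffected.
New clearance relative to baseline: 0.0345 + 0.0418 + 0.39 = 0.4663.
New steady-state concentration = 24.8 / 0.4663 = 53.2 μg/mL (concentration scales inversely with clearance).

53.2 μg/mL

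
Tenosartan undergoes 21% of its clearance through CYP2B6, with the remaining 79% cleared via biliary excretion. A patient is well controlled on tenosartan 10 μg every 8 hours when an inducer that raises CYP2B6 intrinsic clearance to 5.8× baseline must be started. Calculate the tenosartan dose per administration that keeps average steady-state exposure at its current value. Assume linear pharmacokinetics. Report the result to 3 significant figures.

The CYP2B6 pathway (21% of clearance) increases to 5.8× activity: 0.21 × 5.8 = 1.218.
The remaining 79% of clearance is unaffected.
New clearance relative to baseline: 1.218 + 0.79 = 2.008.
To maintain the same steady-state level, dose must scale with clearance: new dose = 10 × 2.008 = 20.1 μg.

20.1 μg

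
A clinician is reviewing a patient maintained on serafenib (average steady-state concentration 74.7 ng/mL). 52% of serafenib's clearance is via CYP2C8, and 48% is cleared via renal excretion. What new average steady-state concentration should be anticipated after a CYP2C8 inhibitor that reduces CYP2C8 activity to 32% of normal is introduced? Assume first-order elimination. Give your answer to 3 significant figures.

116 ng/mL

The CYP2C8 pathway (52% of clearance) falls to 0.32× activity: 0.52 × 0.32 = 0.1664.
The remaining 48% of clearance is unaffected.
New clearance relative to baseline: 0.1664 + 0.48 = 0.6464.
Average steady-state concentration ∝ 1/CL, so new value = 74.7 / 0.6464 = 116 ng/mL.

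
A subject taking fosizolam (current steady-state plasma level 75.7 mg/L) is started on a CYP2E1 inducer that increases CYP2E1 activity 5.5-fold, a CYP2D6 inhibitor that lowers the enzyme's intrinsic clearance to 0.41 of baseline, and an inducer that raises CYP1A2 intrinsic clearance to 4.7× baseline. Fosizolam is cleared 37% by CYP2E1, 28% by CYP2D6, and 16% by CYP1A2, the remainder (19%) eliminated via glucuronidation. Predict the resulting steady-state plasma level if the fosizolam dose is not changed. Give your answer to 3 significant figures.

CYP2E1: 0.37 × 5.5 = 2.035
CYP2D6: 0.28 × 0.41 = 0.1148
CYP1A2: 0.16 × 4.7 = 0.752
Other: 0.19 (unchanged)
Relative clearance = 2.035 + 0.1148 + 0.752 + 0.19 = 3.0918.
Steady-state plasma level ∝ 1/CL: new value = 75.7 / 3.0918 = 24.5 mg/L.

24.5 mg/L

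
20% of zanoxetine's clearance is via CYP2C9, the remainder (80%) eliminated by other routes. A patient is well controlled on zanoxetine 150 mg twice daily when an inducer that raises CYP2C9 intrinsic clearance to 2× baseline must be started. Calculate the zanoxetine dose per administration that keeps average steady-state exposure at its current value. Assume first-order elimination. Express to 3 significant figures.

180 mg

The CYP2C9 pathway (20% of clearance) increases to 2× activity: 0.2 × 2 = 0.4.
The remaining 80% of clearance is unaffected.
New clearance relative to baseline: 0.4 + 0.8 = 1.2.
To maintain the same steady-state level, dose must scale with clearance: new dose = 150 × 1.2 = 180 mg.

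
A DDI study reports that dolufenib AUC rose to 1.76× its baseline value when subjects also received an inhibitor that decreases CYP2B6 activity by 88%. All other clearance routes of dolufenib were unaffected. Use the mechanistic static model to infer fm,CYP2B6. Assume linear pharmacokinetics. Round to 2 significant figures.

Let x = fm,CYP2B6. Because AUC ∝ 1/CL, relative clearance fell to 1/1.76 = 0.5682.
Only the CYP2B6 route changed, so 0.5682 = x·0.12 + (1 − x), giving x = 0.49.

0.49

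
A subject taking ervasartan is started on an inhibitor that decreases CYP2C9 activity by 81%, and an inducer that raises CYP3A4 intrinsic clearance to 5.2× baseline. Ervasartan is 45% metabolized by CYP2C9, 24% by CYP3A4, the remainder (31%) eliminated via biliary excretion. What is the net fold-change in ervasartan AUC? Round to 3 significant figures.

0.608

The CYP2C9 pathway (45% of clearance) is reduced to 0.19× activity: 0.45 × 0.19 = 0.0855.
The CYP3A4 pathway (24% of clearance) increases to 5.2× activity: 0.24 × 5.2 = 1.248.
Non-CYP routes (31%) are unchanged.
CL_new/CL_old = 0.0855 + 1.248 + 0.31 = 1.6435.
Because AUC varies inversely with clearance, the combined effect is 1 / 1.6435 = 0.608.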